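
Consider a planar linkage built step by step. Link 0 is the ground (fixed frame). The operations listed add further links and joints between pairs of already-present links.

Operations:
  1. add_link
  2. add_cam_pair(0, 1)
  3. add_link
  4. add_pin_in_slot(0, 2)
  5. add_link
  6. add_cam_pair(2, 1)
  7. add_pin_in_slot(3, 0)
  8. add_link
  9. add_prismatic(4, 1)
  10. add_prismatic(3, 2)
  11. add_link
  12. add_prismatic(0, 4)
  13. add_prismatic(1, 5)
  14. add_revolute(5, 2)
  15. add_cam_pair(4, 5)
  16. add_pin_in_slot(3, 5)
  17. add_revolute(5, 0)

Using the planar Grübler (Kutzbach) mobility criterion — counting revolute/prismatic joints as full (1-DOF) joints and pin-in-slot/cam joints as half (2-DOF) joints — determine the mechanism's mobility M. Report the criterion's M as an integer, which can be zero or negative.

M = -3

[1;0;0] (link 0 is ground)
L+ [2;0;0]
C(0,1)∈J2 [2;0;1]
L+ [3;0;1]
PS(0,2)∈J2 [3;0;2]
L+ [4;0;2]
C(2,1)∈J2 [4;0;3]
PS(3,0)∈J2 [4;0;4]
L+ [5;0;4]
P(4,1)∈J1 [5;1;4]
P(3,2)∈J1 [5;2;4]
L+ [6;2;4]
P(0,4)∈J1 [6;3;4]
P(1,5)∈J1 [6;4;4]
R(5,2)∈J1 [6;5;4]
C(4,5)∈J2 [6;5;5]
PS(3,5)∈J2 [6;5;6]
R(5,0)∈J1 [6;6;6]
mobility = 15 − 12 − 6 = -3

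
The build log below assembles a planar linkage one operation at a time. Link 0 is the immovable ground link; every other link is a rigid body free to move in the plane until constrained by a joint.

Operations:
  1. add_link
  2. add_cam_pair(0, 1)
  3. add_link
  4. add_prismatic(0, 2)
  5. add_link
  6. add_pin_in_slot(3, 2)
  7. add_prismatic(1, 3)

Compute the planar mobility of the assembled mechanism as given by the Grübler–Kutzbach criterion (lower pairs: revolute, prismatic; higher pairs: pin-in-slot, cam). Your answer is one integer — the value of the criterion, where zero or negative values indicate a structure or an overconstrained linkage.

[1;0;0] (link 0 is ground)
L+ [2;0;0]
C(0,1)∈J2 [2;0;1]
L+ [3;0;1]
P(0,2)∈J1 [3;1;1]
L+ [4;1;1]
PS(3,2)∈J2 [4;1;2]
P(1,3)∈J1 [4;2;2]
mobility = 9 − 4 − 2 = 3

M = 3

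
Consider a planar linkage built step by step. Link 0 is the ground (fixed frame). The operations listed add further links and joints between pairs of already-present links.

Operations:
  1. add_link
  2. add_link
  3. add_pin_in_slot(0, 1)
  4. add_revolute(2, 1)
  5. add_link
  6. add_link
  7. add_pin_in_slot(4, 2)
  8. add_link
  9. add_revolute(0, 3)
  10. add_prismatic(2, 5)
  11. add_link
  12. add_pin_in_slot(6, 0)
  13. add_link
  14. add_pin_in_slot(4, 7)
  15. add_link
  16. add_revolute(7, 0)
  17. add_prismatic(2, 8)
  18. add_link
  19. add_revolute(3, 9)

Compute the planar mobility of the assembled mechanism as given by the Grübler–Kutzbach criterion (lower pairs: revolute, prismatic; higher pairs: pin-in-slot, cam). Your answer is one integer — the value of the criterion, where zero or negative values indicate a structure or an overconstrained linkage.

(L,J1,J2)=(1,0,0); link0 fixed
link1: (2,0,0)
link2: (3,0,0)
PS 0-1 [J2]: (3,0,1)
R 2-1 [J1]: (3,1,1)
link3: (4,1,1)
link4: (5,1,1)
PS 4-2 [J2]: (5,1,2)
link5: (6,1,2)
R 0-3 [J1]: (6,2,2)
P 2-5 [J1]: (6,3,2)
link6: (7,3,2)
PS 6-0 [J2]: (7,3,3)
link7: (8,3,3)
PS 4-7 [J2]: (8,3,4)
link8: (9,3,4)
R 7-0 [J1]: (9,4,4)
P 2-8 [J1]: (9,5,4)
link9: (10,5,4)
R 3-9 [J1]: (10,6,4)
Grübler: 3·9 − 2·6 − 4 = 11

M = 11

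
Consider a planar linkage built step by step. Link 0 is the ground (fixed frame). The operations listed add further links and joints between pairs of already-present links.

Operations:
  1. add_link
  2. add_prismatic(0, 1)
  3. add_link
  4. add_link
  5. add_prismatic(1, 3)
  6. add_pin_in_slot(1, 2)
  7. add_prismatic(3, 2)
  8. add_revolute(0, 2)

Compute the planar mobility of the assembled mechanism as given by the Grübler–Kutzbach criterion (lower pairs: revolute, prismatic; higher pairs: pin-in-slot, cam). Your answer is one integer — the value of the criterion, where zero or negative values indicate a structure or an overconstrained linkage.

M = 0

[1;0;0] (link 0 is ground)
L+ [2;0;0]
P(0,1)∈J1 [2;1;0]
L+ [3;1;0]
L+ [4;1;0]
P(1,3)∈J1 [4;2;0]
PS(1,2)∈J2 [4;2;1]
P(3,2)∈J1 [4;3;1]
R(0,2)∈J1 [4;4;1]
mobility = 9 − 8 − 1 = 0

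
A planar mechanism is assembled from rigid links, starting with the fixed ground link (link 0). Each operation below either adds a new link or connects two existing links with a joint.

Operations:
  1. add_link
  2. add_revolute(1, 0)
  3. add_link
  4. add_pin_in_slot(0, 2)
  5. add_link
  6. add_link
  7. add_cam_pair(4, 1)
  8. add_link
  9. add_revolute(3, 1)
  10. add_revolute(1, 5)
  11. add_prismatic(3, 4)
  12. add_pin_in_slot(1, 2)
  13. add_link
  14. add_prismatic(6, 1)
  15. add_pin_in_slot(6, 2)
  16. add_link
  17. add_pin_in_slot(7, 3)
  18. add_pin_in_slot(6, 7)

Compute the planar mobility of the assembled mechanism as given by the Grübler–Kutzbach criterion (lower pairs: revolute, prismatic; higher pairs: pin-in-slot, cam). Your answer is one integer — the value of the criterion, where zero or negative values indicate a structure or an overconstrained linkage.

M = 5

[1;0;0] (link 0 is ground)
L+ [2;0;0]
R(1,0)∈J1 [2;1;0]
L+ [3;1;0]
PS(0,2)∈J2 [3;1;1]
L+ [4;1;1]
L+ [5;1;1]
C(4,1)∈J2 [5;1;2]
L+ [6;1;2]
R(3,1)∈J1 [6;2;2]
R(1,5)∈J1 [6;3;2]
P(3,4)∈J1 [6;4;2]
PS(1,2)∈J2 [6;4;3]
L+ [7;4;3]
P(6,1)∈J1 [7;5;3]
PS(6,2)∈J2 [7;5;4]
L+ [8;5;4]
PS(7,3)∈J2 [8;5;5]
PS(6,7)∈J2 [8;5;6]
mobility = 21 − 10 − 6 = 5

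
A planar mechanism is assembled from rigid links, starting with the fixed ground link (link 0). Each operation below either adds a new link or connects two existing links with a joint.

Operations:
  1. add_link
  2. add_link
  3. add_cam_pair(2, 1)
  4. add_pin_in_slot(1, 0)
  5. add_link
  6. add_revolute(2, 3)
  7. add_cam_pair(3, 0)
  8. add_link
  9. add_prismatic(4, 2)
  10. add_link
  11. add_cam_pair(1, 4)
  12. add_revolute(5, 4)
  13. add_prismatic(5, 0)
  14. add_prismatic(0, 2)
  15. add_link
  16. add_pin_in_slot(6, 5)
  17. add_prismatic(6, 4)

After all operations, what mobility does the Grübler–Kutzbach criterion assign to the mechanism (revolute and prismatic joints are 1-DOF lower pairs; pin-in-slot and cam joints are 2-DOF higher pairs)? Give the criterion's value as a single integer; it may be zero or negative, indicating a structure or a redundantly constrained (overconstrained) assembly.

M = 1

(L,J1,J2)=(1,0,0); link0 fixed
link1: (2,0,0)
link2: (3,0,0)
C 2-1 [J2]: (3,0,1)
PS 1-0 [J2]: (3,0,2)
link3: (4,0,2)
R 2-3 [J1]: (4,1,2)
C 3-0 [J2]: (4,1,3)
link4: (5,1,3)
P 4-2 [J1]: (5,2,3)
link5: (6,2,3)
C 1-4 [J2]: (6,2,4)
R 5-4 [J1]: (6,3,4)
P 5-0 [J1]: (6,4,4)
P 0-2 [J1]: (6,5,4)
link6: (7,5,4)
PS 6-5 [J2]: (7,5,5)
P 6-4 [J1]: (7,6,5)
Grübler: 3·6 − 2·6 − 5 = 1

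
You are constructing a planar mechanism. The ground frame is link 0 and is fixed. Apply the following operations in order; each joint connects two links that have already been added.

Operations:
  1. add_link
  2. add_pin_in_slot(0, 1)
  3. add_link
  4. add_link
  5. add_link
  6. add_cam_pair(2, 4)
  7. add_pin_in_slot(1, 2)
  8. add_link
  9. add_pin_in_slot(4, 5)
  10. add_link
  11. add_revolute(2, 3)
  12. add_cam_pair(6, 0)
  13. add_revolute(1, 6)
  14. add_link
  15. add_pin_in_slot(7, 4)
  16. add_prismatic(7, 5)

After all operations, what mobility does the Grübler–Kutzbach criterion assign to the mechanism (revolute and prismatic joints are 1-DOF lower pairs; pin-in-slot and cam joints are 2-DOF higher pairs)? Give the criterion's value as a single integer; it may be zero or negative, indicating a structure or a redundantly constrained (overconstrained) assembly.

M = 9

(L,J1,J2)=(1,0,0); link0 fixed
link1: (2,0,0)
PS 0-1 [J2]: (2,0,1)
link2: (3,0,1)
link3: (4,0,1)
link4: (5,0,1)
C 2-4 [J2]: (5,0,2)
PS 1-2 [J2]: (5,0,3)
link5: (6,0,3)
PS 4-5 [J2]: (6,0,4)
link6: (7,0,4)
R 2-3 [J1]: (7,1,4)
C 6-0 [J2]: (7,1,5)
R 1-6 [J1]: (7,2,5)
link7: (8,2,5)
PS 7-4 [J2]: (8,2,6)
P 7-5 [J1]: (8,3,6)
Grübler: 3·7 − 2·3 − 6 = 9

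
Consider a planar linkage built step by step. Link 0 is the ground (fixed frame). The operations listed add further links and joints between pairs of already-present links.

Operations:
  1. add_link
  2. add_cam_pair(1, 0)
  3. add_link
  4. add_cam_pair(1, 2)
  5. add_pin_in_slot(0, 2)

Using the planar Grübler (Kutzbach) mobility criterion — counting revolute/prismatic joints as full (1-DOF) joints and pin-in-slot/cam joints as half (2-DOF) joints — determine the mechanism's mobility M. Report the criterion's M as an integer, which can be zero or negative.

[1;0;0] (link 0 is ground)
L+ [2;0;0]
C(1,0)∈J2 [2;0;1]
L+ [3;0;1]
C(1,2)∈J2 [3;0;2]
PS(0,2)∈J2 [3;0;3]
mobility = 6 − 0 − 3 = 3

M = 3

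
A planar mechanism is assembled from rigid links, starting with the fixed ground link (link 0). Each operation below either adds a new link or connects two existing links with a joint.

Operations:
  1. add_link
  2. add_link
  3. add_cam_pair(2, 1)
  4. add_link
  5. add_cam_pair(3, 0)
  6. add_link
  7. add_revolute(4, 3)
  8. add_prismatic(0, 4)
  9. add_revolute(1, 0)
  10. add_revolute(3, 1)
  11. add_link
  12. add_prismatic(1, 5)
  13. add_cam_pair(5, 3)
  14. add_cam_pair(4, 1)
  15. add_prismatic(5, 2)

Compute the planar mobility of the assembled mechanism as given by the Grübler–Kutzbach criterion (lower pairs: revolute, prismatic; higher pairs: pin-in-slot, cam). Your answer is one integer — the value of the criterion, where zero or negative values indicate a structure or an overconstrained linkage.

(L,J1,J2)=(1,0,0); link0 fixed
link1: (2,0,0)
link2: (3,0,0)
C 2-1 [J2]: (3,0,1)
link3: (4,0,1)
C 3-0 [J2]: (4,0,2)
link4: (5,0,2)
R 4-3 [J1]: (5,1,2)
P 0-4 [J1]: (5,2,2)
R 1-0 [J1]: (5,3,2)
R 3-1 [J1]: (5,4,2)
link5: (6,4,2)
P 1-5 [J1]: (6,5,2)
C 5-3 [J2]: (6,5,3)
C 4-1 [J2]: (6,5,4)
P 5-2 [J1]: (6,6,4)
Grübler: 3·5 − 2·6 − 4 = -1

M = -1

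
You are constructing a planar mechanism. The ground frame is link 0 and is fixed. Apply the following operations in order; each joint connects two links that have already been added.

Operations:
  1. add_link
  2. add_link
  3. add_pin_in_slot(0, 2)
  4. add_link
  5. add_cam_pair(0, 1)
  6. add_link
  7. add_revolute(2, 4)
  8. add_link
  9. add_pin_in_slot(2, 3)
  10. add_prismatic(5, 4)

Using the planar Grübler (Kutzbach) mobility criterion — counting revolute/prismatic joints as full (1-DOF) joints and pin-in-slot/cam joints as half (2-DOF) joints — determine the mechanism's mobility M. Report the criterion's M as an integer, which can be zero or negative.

M = 8

L=1 J1=0 J2=0
add link → L=2 J1=0 J2=0
add link → L=3 J1=0 J2=0
PS@0,2 dof=2 J2 → L=3 J1=0 J2=1
add link → L=4 J1=0 J2=1
C@0,1 dof=2 J2 → L=4 J1=0 J2=2
add link → L=5 J1=0 J2=2
R@2,4 dof=1 J1 → L=5 J1=1 J2=2
add link → L=6 J1=1 J2=2
PS@2,3 dof=2 J2 → L=6 J1=1 J2=3
P@5,4 dof=1 J1 → L=6 J1=2 J2=3
M=3(L−1)−2J1−J2=3·5−2·2−3=8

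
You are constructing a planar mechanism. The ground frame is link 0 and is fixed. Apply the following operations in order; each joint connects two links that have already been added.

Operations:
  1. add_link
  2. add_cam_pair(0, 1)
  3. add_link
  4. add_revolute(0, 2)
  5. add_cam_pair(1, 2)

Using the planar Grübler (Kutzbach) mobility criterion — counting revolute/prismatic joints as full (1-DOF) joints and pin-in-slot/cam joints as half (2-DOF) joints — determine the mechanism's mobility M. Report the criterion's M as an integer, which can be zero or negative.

(L,J1,J2)=(1,0,0); link0 fixed
link1: (2,0,0)
C 0-1 [J2]: (2,0,1)
link2: (3,0,1)
R 0-2 [J1]: (3,1,1)
C 1-2 [J2]: (3,1,2)
Grübler: 3·2 − 2·1 − 2 = 2

M = 2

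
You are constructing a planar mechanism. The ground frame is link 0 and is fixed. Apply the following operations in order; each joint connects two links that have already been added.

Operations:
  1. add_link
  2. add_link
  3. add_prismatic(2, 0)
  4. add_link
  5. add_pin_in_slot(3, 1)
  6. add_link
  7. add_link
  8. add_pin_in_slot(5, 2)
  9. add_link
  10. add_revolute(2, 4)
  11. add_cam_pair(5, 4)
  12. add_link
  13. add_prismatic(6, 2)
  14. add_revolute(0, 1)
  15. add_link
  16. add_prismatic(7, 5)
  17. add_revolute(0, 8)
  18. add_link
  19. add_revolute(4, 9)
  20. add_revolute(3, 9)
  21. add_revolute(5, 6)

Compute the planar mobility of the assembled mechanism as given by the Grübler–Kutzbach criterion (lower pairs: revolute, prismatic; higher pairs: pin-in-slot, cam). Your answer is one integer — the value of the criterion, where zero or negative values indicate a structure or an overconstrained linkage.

M = 6

ground; <1,0,0>
#1 <2,0,0>
#2 <3,0,0>
P:2↔0 J1 <3,1,0>
#3 <4,1,0>
PS:3↔1 J2 <4,1,1>
#4 <5,1,1>
#5 <6,1,1>
PS:5↔2 J2 <6,1,2>
#6 <7,1,2>
R:2↔4 J1 <7,2,2>
C:5↔4 J2 <7,2,3>
#7 <8,2,3>
P:6↔2 J1 <8,3,3>
R:0↔1 J1 <8,4,3>
#8 <9,4,3>
P:7↔5 J1 <9,5,3>
R:0↔8 J1 <9,6,3>
#9 <10,6,3>
R:4↔9 J1 <10,7,3>
R:3↔9 J1 <10,8,3>
R:5↔6 J1 <10,9,3>
3×9 − 2×9 − 1×3 = 6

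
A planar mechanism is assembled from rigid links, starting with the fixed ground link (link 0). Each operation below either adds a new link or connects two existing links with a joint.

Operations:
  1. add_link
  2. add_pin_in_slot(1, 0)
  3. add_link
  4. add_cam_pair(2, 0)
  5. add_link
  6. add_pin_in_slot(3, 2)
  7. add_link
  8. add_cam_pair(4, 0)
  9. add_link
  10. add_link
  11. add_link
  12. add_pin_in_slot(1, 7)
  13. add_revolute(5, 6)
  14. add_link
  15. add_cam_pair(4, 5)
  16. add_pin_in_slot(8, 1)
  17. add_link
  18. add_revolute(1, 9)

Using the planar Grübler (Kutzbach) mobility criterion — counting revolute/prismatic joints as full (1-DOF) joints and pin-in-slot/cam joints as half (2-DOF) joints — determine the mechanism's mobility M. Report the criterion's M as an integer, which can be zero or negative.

M = 16

link 0 = ground. State L|J1|J2 = 1|0|0
+link1  2|0|0
PS(1,0) f=2→J2  2|0|1
+link2  3|0|1
C(2,0) f=2→J2  3|0|2
+link3  4|0|2
PS(3,2) f=2→J2  4|0|3
+link4  5|0|3
C(4,0) f=2→J2  5|0|4
+link5  6|0|4
+link6  7|0|4
+link7  8|0|4
PS(1,7) f=2→J2  8|0|5
R(5,6) f=1→J1  8|1|5
+link8  9|1|5
C(4,5) f=2→J2  9|1|6
PS(8,1) f=2→J2  9|1|7
+link9  10|1|7
R(1,9) f=1→J1  10|2|7
M = 3(10−1)−2·2−7 = 27−4−7 = 16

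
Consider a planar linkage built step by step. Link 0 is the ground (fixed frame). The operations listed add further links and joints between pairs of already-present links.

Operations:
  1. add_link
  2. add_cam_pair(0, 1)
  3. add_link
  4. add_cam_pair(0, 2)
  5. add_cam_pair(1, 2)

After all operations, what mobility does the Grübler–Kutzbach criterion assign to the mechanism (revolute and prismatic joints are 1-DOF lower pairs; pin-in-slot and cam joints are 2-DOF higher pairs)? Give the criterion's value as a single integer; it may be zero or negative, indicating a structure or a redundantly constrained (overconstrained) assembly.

M = 3

L=1 J1=0 J2=0
add link → L=2 J1=0 J2=0
C@0,1 dof=2 J2 → L=2 J1=0 J2=1
add link → L=3 J1=0 J2=1
C@0,2 dof=2 J2 → L=3 J1=0 J2=2
C@1,2 dof=2 J2 → L=3 J1=0 J2=3
M=3(L−1)−2J1−J2=3·2−2·0−3=3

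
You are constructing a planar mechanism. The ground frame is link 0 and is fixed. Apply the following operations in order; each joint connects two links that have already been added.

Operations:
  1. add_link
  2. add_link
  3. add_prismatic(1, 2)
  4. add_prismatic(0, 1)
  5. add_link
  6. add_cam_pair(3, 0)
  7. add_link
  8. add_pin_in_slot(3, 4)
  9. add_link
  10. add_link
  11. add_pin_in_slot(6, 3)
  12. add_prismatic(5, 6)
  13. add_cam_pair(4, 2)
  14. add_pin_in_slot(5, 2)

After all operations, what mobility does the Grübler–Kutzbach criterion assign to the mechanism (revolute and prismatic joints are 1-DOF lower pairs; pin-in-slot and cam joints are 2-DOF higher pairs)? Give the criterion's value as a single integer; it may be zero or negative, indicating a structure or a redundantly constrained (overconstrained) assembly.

ground; <1,0,0>
#1 <2,0,0>
#2 <3,0,0>
P:1↔2 J1 <3,1,0>
P:0↔1 J1 <3,2,0>
#3 <4,2,0>
C:3↔0 J2 <4,2,1>
#4 <5,2,1>
PS:3↔4 J2 <5,2,2>
#5 <6,2,2>
#6 <7,2,2>
PS:6↔3 J2 <7,2,3>
P:5↔6 J1 <7,3,3>
C:4↔2 J2 <7,3,4>
PS:5↔2 J2 <7,3,5>
3×6 − 2×3 − 1×5 = 7

M = 7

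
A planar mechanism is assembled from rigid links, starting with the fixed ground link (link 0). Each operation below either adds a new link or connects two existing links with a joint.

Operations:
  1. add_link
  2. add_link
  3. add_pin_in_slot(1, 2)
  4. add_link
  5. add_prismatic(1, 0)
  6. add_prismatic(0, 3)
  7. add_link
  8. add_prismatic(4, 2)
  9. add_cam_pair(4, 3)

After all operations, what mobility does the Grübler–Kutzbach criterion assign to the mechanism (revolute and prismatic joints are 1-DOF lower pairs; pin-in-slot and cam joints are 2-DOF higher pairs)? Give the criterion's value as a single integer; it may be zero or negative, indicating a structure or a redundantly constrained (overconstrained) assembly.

L=1 J1=0 J2=0
add link → L=2 J1=0 J2=0
add link → L=3 J1=0 J2=0
PS@1,2 dof=2 J2 → L=3 J1=0 J2=1
add link → L=4 J1=0 J2=1
P@1,0 dof=1 J1 → L=4 J1=1 J2=1
P@0,3 dof=1 J1 → L=4 J1=2 J2=1
add link → L=5 J1=2 J2=1
P@4,2 dof=1 J1 → L=5 J1=3 J2=1
C@4,3 dof=2 J2 → L=5 J1=3 J2=2
M=3(L−1)−2J1−J2=3·4−2·3−2=4

M = 4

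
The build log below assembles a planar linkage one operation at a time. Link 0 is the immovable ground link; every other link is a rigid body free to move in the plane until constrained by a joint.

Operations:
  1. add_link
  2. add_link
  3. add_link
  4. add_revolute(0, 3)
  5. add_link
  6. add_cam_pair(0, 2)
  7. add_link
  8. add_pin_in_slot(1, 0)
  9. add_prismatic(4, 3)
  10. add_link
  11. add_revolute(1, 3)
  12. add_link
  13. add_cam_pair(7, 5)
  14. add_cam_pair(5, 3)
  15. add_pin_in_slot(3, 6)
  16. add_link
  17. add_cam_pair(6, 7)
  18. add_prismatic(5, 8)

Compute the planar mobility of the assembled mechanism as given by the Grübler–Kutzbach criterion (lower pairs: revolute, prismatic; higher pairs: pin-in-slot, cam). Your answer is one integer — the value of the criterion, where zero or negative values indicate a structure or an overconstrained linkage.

ground; <1,0,0>
#1 <2,0,0>
#2 <3,0,0>
#3 <4,0,0>
R:0↔3 J1 <4,1,0>
#4 <5,1,0>
C:0↔2 J2 <5,1,1>
#5 <6,1,1>
PS:1↔0 J2 <6,1,2>
P:4↔3 J1 <6,2,2>
#6 <7,2,2>
R:1↔3 J1 <7,3,2>
#7 <8,3,2>
C:7↔5 J2 <8,3,3>
C:5↔3 J2 <8,3,4>
PS:3↔6 J2 <8,3,5>
#8 <9,3,5>
C:6↔7 J2 <9,3,6>
P:5↔8 J1 <9,4,6>
3×8 − 2×4 − 1×6 = 10

M = 10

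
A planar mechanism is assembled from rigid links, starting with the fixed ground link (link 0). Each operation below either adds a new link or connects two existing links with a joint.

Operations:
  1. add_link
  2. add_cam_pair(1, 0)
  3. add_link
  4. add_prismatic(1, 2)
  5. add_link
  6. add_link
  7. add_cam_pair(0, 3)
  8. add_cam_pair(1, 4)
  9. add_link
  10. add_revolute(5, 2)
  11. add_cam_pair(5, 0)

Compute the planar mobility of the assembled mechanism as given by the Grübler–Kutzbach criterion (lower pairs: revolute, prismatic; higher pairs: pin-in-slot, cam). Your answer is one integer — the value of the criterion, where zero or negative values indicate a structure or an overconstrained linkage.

ground; <1,0,0>
#1 <2,0,0>
C:1↔0 J2 <2,0,1>
#2 <3,0,1>
P:1↔2 J1 <3,1,1>
#3 <4,1,1>
#4 <5,1,1>
C:0↔3 J2 <5,1,2>
C:1↔4 J2 <5,1,3>
#5 <6,1,3>
R:5↔2 J1 <6,2,3>
C:5↔0 J2 <6,2,4>
3×5 − 2×2 − 1×4 = 7

M = 7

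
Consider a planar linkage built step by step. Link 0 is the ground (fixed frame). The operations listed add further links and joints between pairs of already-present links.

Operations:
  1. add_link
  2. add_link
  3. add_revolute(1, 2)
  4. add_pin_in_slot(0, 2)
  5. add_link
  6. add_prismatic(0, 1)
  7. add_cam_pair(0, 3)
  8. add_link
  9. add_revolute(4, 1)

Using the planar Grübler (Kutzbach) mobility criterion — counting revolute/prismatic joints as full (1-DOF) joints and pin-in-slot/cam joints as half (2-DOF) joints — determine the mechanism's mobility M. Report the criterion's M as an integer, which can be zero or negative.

[1;0;0] (link 0 is ground)
L+ [2;0;0]
L+ [3;0;0]
R(1,2)∈J1 [3;1;0]
PS(0,2)∈J2 [3;1;1]
L+ [4;1;1]
P(0,1)∈J1 [4;2;1]
C(0,3)∈J2 [4;2;2]
L+ [5;2;2]
R(4,1)∈J1 [5;3;2]
mobility = 12 − 6 − 2 = 4

M = 4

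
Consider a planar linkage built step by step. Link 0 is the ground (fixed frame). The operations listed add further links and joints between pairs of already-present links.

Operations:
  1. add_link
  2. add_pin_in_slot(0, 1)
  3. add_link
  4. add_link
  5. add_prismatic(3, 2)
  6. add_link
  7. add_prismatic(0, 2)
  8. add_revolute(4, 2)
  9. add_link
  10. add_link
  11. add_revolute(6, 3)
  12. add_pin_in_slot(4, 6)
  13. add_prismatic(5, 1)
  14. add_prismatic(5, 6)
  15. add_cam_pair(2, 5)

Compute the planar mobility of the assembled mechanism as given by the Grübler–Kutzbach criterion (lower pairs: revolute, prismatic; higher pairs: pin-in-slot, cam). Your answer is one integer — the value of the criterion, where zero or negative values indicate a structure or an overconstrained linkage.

L=1 J1=0 J2=0
add link → L=2 J1=0 J2=0
PS@0,1 dof=2 J2 → L=2 J1=0 J2=1
add link → L=3 J1=0 J2=1
add link → L=4 J1=0 J2=1
P@3,2 dof=1 J1 → L=4 J1=1 J2=1
add link → L=5 J1=1 J2=1
P@0,2 dof=1 J1 → L=5 J1=2 J2=1
R@4,2 dof=1 J1 → L=5 J1=3 J2=1
add link → L=6 J1=3 J2=1
add link → L=7 J1=3 J2=1
R@6,3 dof=1 J1 → L=7 J1=4 J2=1
PS@4,6 dof=2 J2 → L=7 J1=4 J2=2
P@5,1 dof=1 J1 → L=7 J1=5 J2=2
P@5,6 dof=1 J1 → L=7 J1=6 J2=2
C@2,5 dof=2 J2 → L=7 J1=6 J2=3
M=3(L−1)−2J1−J2=3·6−2·6−3=3

M = 3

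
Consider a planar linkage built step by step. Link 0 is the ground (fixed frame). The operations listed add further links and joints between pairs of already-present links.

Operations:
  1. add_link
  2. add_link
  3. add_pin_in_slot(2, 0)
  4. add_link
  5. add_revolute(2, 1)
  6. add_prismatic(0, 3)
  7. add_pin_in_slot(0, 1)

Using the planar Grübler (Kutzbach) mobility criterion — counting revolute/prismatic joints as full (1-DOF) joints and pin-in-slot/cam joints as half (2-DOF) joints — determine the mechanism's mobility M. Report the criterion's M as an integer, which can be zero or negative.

[1;0;0] (link 0 is ground)
L+ [2;0;0]
L+ [3;0;0]
PS(2,0)∈J2 [3;0;1]
L+ [4;0;1]
R(2,1)∈J1 [4;1;1]
P(0,3)∈J1 [4;2;1]
PS(0,1)∈J2 [4;2;2]
mobility = 9 − 4 − 2 = 3

M = 3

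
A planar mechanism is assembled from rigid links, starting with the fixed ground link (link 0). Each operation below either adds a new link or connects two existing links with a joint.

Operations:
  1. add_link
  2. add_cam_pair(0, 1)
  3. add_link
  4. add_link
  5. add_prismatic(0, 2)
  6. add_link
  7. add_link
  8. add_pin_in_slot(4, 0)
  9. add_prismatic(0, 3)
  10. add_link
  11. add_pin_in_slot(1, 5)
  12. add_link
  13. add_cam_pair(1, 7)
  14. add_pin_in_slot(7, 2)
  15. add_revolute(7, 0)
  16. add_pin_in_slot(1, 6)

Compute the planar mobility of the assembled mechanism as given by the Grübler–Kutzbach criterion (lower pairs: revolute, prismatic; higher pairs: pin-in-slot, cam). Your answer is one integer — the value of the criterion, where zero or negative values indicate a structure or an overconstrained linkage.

M = 9

link 0 = ground. State L|J1|J2 = 1|0|0
+link1  2|0|0
C(0,1) f=2→J2  2|0|1
+link2  3|0|1
+link3  4|0|1
P(0,2) f=1→J1  4|1|1
+link4  5|1|1
+link5  6|1|1
PS(4,0) f=2→J2  6|1|2
P(0,3) f=1→J1  6|2|2
+link6  7|2|2
PS(1,5) f=2→J2  7|2|3
+link7  8|2|3
C(1,7) f=2→J2  8|2|4
PS(7,2) f=2→J2  8|2|5
R(7,0) f=1→J1  8|3|5
PS(1,6) f=2→J2  8|3|6
M = 3(8−1)−2·3−6 = 21−6−6 = 9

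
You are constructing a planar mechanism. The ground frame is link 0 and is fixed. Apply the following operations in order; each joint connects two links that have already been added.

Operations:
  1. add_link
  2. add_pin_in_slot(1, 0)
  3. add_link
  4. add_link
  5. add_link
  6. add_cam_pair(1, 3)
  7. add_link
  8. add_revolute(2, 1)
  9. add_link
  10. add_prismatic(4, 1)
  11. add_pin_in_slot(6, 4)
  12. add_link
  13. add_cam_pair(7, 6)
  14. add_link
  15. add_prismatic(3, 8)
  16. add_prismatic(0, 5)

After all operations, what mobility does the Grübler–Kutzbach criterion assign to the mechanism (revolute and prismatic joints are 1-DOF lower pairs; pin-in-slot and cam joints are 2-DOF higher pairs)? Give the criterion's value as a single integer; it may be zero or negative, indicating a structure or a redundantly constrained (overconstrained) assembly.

L=1 J1=0 J2=0
add link → L=2 J1=0 J2=0
PS@1,0 dof=2 J2 → L=2 J1=0 J2=1
add link → L=3 J1=0 J2=1
add link → L=4 J1=0 J2=1
add link → L=5 J1=0 J2=1
C@1,3 dof=2 J2 → L=5 J1=0 J2=2
add link → L=6 J1=0 J2=2
R@2,1 dof=1 J1 → L=6 J1=1 J2=2
add link → L=7 J1=1 J2=2
P@4,1 dof=1 J1 → L=7 J1=2 J2=2
PS@6,4 dof=2 J2 → L=7 J1=2 J2=3
add link → L=8 J1=2 J2=3
C@7,6 dof=2 J2 → L=8 J1=2 J2=4
add link → L=9 J1=2 J2=4
P@3,8 dof=1 J1 → L=9 J1=3 J2=4
P@0,5 dof=1 J1 → L=9 J1=4 J2=4
M=3(L−1)−2J1−J2=3·8−2·4−4=12

M = 12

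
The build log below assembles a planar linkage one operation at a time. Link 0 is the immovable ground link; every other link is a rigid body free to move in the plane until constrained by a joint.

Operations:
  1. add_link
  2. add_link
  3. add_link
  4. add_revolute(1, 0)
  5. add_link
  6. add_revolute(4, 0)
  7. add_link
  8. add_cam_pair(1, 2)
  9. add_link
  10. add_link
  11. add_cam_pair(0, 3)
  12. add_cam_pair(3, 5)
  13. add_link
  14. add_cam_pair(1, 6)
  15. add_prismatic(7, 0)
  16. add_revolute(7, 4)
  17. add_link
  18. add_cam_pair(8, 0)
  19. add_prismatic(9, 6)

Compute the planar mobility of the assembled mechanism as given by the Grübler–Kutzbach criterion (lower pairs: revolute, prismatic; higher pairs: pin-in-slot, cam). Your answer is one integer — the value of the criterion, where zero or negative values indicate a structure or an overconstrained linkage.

M = 12

ground; <1,0,0>
#1 <2,0,0>
#2 <3,0,0>
#3 <4,0,0>
R:1↔0 J1 <4,1,0>
#4 <5,1,0>
R:4↔0 J1 <5,2,0>
#5 <6,2,0>
C:1↔2 J2 <6,2,1>
#6 <7,2,1>
#7 <8,2,1>
C:0↔3 J2 <8,2,2>
C:3↔5 J2 <8,2,3>
#8 <9,2,3>
C:1↔6 J2 <9,2,4>
P:7↔0 J1 <9,3,4>
R:7↔4 J1 <9,4,4>
#9 <10,4,4>
C:8↔0 J2 <10,4,5>
P:9↔6 J1 <10,5,5>
3×9 − 2×5 − 1×5 = 12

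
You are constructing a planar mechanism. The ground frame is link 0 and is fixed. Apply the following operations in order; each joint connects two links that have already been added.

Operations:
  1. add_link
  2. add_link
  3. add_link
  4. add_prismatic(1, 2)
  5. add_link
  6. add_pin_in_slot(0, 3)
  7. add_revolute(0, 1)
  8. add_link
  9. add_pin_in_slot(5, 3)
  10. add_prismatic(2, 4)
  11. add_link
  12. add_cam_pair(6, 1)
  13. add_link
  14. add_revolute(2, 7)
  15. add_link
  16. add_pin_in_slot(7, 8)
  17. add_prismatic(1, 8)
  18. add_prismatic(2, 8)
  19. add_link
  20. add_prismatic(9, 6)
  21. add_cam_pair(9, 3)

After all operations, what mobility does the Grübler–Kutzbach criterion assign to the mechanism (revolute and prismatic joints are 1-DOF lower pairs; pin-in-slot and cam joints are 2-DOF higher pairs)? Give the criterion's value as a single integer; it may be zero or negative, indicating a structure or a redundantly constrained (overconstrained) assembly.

M = 8

L=1 J1=0 J2=0
add link → L=2 J1=0 J2=0
add link → L=3 J1=0 J2=0
add link → L=4 J1=0 J2=0
P@1,2 dof=1 J1 → L=4 J1=1 J2=0
add link → L=5 J1=1 J2=0
PS@0,3 dof=2 J2 → L=5 J1=1 J2=1
R@0,1 dof=1 J1 → L=5 J1=2 J2=1
add link → L=6 J1=2 J2=1
PS@5,3 dof=2 J2 → L=6 J1=2 J2=2
P@2,4 dof=1 J1 → L=6 J1=3 J2=2
add link → L=7 J1=3 J2=2
C@6,1 dof=2 J2 → L=7 J1=3 J2=3
add link → L=8 J1=3 J2=3
R@2,7 dof=1 J1 → L=8 J1=4 J2=3
add link → L=9 J1=4 J2=3
PS@7,8 dof=2 J2 → L=9 J1=4 J2=4
P@1,8 dof=1 J1 → L=9 J1=5 J2=4
P@2,8 dof=1 J1 → L=9 J1=6 J2=4
add link → L=10 J1=6 J2=4
P@9,6 dof=1 J1 → L=10 J1=7 J2=4
C@9,3 dof=2 J2 → L=10 J1=7 J2=5
M=3(L−1)−2J1−J2=3·9−2·7−5=8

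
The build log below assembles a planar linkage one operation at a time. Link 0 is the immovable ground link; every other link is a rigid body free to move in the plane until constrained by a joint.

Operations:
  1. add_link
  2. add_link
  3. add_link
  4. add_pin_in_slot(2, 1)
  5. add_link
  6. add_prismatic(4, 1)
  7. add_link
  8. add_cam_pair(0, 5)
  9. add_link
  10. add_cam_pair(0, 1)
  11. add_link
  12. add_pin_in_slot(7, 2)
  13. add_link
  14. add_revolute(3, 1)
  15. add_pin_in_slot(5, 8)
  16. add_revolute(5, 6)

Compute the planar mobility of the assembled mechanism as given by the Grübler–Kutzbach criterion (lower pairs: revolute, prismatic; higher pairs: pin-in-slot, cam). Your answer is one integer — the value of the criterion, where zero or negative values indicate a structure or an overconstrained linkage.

M = 13

(L,J1,J2)=(1,0,0); link0 fixed
link1: (2,0,0)
link2: (3,0,0)
link3: (4,0,0)
PS 2-1 [J2]: (4,0,1)
link4: (5,0,1)
P 4-1 [J1]: (5,1,1)
link5: (6,1,1)
C 0-5 [J2]: (6,1,2)
link6: (7,1,2)
C 0-1 [J2]: (7,1,3)
link7: (8,1,3)
PS 7-2 [J2]: (8,1,4)
link8: (9,1,4)
R 3-1 [J1]: (9,2,4)
PS 5-8 [J2]: (9,2,5)
R 5-6 [J1]: (9,3,5)
Grübler: 3·8 − 2·3 − 5 = 13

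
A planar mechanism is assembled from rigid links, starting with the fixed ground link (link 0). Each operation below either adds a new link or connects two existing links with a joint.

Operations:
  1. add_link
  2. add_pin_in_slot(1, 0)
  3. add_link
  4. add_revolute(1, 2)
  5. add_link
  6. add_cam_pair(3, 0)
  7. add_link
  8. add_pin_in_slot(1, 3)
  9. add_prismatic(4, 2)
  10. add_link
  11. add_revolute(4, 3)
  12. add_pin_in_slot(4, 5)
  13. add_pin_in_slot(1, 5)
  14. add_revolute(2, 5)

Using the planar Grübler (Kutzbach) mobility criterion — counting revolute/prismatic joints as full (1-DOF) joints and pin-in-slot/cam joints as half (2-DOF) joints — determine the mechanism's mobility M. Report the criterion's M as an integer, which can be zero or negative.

(L,J1,J2)=(1,0,0); link0 fixed
link1: (2,0,0)
PS 1-0 [J2]: (2,0,1)
link2: (3,0,1)
R 1-2 [J1]: (3,1,1)
link3: (4,1,1)
C 3-0 [J2]: (4,1,2)
link4: (5,1,2)
PS 1-3 [J2]: (5,1,3)
P 4-2 [J1]: (5,2,3)
link5: (6,2,3)
R 4-3 [J1]: (6,3,3)
PS 4-5 [J2]: (6,3,4)
PS 1-5 [J2]: (6,3,5)
R 2-5 [J1]: (6,4,5)
Grübler: 3·5 − 2·4 − 5 = 2

M = 2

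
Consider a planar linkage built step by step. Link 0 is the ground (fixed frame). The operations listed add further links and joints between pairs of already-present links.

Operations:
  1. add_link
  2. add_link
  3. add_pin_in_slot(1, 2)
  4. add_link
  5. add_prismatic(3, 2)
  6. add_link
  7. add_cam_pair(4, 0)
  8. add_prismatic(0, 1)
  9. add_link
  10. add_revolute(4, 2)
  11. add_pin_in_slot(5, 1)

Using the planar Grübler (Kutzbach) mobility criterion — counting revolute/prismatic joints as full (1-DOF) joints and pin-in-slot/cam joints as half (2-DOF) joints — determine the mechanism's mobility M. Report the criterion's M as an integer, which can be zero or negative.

M = 6

[1;0;0] (link 0 is ground)
L+ [2;0;0]
L+ [3;0;0]
PS(1,2)∈J2 [3;0;1]
L+ [4;0;1]
P(3,2)∈J1 [4;1;1]
L+ [5;1;1]
C(4,0)∈J2 [5;1;2]
P(0,1)∈J1 [5;2;2]
L+ [6;2;2]
R(4,2)∈J1 [6;3;2]
PS(5,1)∈J2 [6;3;3]
mobility = 15 − 6 − 3 = 6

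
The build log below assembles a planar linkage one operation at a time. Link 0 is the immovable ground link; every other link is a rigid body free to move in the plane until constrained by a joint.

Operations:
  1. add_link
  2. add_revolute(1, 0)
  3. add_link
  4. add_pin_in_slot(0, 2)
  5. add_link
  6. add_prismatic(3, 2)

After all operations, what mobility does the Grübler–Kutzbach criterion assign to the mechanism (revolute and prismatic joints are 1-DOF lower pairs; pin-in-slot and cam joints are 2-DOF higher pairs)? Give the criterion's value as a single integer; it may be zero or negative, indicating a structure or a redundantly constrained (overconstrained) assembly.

ground; <1,0,0>
#1 <2,0,0>
R:1↔0 J1 <2,1,0>
#2 <3,1,0>
PS:0↔2 J2 <3,1,1>
#3 <4,1,1>
P:3↔2 J1 <4,2,1>
3×3 − 2×2 − 1×1 = 4

M = 4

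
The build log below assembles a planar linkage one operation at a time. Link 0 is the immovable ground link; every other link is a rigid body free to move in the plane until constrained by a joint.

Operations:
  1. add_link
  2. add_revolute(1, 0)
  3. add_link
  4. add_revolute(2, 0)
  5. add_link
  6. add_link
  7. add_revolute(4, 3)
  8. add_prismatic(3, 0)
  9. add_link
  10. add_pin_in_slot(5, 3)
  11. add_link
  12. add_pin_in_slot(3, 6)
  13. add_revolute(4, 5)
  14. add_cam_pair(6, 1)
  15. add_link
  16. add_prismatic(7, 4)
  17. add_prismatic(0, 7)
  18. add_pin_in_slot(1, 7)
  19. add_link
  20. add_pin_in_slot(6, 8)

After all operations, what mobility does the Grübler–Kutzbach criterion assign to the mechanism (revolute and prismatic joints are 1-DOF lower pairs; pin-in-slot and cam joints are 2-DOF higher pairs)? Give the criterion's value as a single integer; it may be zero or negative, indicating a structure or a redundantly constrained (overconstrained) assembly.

M = 5

link 0 = ground. State L|J1|J2 = 1|0|0
+link1  2|0|0
R(1,0) f=1→J1  2|1|0
+link2  3|1|0
R(2,0) f=1→J1  3|2|0
+link3  4|2|0
+link4  5|2|0
R(4,3) f=1→J1  5|3|0
P(3,0) f=1→J1  5|4|0
+link5  6|4|0
PS(5,3) f=2→J2  6|4|1
+link6  7|4|1
PS(3,6) f=2→J2  7|4|2
R(4,5) f=1→J1  7|5|2
C(6,1) f=2→J2  7|5|3
+link7  8|5|3
P(7,4) f=1→J1  8|6|3
P(0,7) f=1→J1  8|7|3
PS(1,7) f=2→J2  8|7|4
+link8  9|7|4
PS(6,8) f=2→J2  9|7|5
M = 3(9−1)−2·7−5 = 24−14−5 = 5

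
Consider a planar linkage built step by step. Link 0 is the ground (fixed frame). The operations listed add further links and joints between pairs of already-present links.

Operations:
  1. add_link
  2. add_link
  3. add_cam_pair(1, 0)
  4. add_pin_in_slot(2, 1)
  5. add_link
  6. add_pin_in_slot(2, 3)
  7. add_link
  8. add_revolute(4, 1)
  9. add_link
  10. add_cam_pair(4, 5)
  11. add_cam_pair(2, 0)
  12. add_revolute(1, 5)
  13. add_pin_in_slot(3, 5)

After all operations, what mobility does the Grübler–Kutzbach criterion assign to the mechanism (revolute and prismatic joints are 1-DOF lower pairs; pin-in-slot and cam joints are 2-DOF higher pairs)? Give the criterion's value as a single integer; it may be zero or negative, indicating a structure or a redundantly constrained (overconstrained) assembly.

ground; <1,0,0>
#1 <2,0,0>
#2 <3,0,0>
C:1↔0 J2 <3,0,1>
PS:2↔1 J2 <3,0,2>
#3 <4,0,2>
PS:2↔3 J2 <4,0,3>
#4 <5,0,3>
R:4↔1 J1 <5,1,3>
#5 <6,1,3>
C:4↔5 J2 <6,1,4>
C:2↔0 J2 <6,1,5>
R:1↔5 J1 <6,2,5>
PS:3↔5 J2 <6,2,6>
3×5 − 2×2 − 1×6 = 5

M = 5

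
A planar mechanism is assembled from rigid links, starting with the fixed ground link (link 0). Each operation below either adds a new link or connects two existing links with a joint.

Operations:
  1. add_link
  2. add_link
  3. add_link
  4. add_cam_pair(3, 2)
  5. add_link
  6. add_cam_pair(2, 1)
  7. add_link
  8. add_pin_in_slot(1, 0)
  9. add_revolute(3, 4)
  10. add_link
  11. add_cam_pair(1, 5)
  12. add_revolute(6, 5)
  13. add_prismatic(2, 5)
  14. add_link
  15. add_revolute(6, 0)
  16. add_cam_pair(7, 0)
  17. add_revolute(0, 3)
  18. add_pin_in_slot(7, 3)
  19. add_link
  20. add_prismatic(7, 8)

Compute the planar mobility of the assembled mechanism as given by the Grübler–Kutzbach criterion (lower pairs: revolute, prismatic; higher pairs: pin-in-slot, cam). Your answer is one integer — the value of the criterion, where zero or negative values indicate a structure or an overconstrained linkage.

M = 6

ground; <1,0,0>
#1 <2,0,0>
#2 <3,0,0>
#3 <4,0,0>
C:3↔2 J2 <4,0,1>
#4 <5,0,1>
C:2↔1 J2 <5,0,2>
#5 <6,0,2>
PS:1↔0 J2 <6,0,3>
R:3↔4 J1 <6,1,3>
#6 <7,1,3>
C:1↔5 J2 <7,1,4>
R:6↔5 J1 <7,2,4>
P:2↔5 J1 <7,3,4>
#7 <8,3,4>
R:6↔0 J1 <8,4,4>
C:7↔0 J2 <8,4,5>
R:0↔3 J1 <8,5,5>
PS:7↔3 J2 <8,5,6>
#8 <9,5,6>
P:7↔8 J1 <9,6,6>
3×8 − 2×6 − 1×6 = 6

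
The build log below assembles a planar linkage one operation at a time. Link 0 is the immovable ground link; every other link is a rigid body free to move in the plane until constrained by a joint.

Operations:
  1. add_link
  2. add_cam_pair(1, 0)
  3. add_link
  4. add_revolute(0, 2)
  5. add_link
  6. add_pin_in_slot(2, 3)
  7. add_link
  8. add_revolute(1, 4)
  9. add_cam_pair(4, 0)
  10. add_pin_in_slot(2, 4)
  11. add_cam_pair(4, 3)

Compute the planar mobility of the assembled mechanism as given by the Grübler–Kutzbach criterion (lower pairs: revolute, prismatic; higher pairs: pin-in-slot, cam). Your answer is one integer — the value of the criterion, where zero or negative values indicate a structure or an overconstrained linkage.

[1;0;0] (link 0 is ground)
L+ [2;0;0]
C(1,0)∈J2 [2;0;1]
L+ [3;0;1]
R(0,2)∈J1 [3;1;1]
L+ [4;1;1]
PS(2,3)∈J2 [4;1;2]
L+ [5;1;2]
R(1,4)∈J1 [5;2;2]
C(4,0)∈J2 [5;2;3]
PS(2,4)∈J2 [5;2;4]
C(4,3)∈J2 [5;2;5]
mobility = 12 − 4 − 5 = 3

M = 3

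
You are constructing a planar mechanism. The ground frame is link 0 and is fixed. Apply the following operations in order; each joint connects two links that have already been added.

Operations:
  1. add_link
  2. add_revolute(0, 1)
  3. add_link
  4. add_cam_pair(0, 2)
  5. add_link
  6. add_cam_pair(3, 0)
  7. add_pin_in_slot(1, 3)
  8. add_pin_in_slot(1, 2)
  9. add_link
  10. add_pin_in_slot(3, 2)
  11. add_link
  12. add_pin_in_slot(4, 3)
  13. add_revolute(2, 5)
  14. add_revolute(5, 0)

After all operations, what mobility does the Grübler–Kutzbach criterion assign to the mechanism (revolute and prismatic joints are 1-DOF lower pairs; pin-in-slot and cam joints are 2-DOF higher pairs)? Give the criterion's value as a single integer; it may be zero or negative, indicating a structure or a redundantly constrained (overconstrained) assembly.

L=1 J1=0 J2=0
add link → L=2 J1=0 J2=0
R@0,1 dof=1 J1 → L=2 J1=1 J2=0
add link → L=3 J1=1 J2=0
C@0,2 dof=2 J2 → L=3 J1=1 J2=1
add link → L=4 J1=1 J2=1
C@3,0 dof=2 J2 → L=4 J1=1 J2=2
PS@1,3 dof=2 J2 → L=4 J1=1 J2=3
PS@1,2 dof=2 J2 → L=4 J1=1 J2=4
add link → L=5 J1=1 J2=4
PS@3,2 dof=2 J2 → L=5 J1=1 J2=5
add link → L=6 J1=1 J2=5
PS@4,3 dof=2 J2 → L=6 J1=1 J2=6
R@2,5 dof=1 J1 → L=6 J1=2 J2=6
R@5,0 dof=1 J1 → L=6 J1=3 J2=6
M=3(L−1)−2J1−J2=3·5−2·3−6=3

M = 3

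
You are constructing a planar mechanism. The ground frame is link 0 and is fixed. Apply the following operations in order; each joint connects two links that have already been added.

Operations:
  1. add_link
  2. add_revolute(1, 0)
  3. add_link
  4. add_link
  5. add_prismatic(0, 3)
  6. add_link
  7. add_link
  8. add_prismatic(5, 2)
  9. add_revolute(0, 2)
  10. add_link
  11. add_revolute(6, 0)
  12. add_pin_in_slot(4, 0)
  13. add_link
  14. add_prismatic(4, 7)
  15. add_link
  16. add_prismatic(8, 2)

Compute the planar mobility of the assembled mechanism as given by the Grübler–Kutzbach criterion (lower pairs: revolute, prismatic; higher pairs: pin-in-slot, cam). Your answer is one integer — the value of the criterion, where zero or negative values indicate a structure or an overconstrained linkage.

M = 9

[1;0;0] (link 0 is ground)
L+ [2;0;0]
R(1,0)∈J1 [2;1;0]
L+ [3;1;0]
L+ [4;1;0]
P(0,3)∈J1 [4;2;0]
L+ [5;2;0]
L+ [6;2;0]
P(5,2)∈J1 [6;3;0]
R(0,2)∈J1 [6;4;0]
L+ [7;4;0]
R(6,0)∈J1 [7;5;0]
PS(4,0)∈J2 [7;5;1]
L+ [8;5;1]
P(4,7)∈J1 [8;6;1]
L+ [9;6;1]
P(8,2)∈J1 [9;7;1]
mobility = 24 − 14 − 1 = 9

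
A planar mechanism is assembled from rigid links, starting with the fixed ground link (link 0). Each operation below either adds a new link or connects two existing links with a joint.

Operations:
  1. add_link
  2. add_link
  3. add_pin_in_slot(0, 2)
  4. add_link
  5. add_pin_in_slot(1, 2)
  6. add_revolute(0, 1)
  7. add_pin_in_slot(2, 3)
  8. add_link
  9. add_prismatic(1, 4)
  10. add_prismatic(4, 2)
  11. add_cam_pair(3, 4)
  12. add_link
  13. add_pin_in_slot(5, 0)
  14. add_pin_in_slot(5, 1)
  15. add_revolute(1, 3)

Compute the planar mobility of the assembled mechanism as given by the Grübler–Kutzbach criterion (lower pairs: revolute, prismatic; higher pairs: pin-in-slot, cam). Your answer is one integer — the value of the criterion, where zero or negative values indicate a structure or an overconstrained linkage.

link 0 = ground. State L|J1|J2 = 1|0|0
+link1  2|0|0
+link2  3|0|0
PS(0,2) f=2→J2  3|0|1
+link3  4|0|1
PS(1,2) f=2→J2  4|0|2
R(0,1) f=1→J1  4|1|2
PS(2,3) f=2→J2  4|1|3
+link4  5|1|3
P(1,4) f=1→J1  5|2|3
P(4,2) f=1→J1  5|3|3
C(3,4) f=2→J2  5|3|4
+link5  6|3|4
PS(5,0) f=2→J2  6|3|5
PS(5,1) f=2→J2  6|3|6
R(1,3) f=1→J1  6|4|6
M = 3(6−1)−2·4−6 = 15−8−6 = 1

M = 1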